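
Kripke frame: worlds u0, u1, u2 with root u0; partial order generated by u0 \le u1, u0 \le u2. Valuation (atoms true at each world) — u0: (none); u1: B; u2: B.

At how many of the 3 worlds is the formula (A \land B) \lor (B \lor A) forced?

2

u0: does not force it — u0 \nVdash (A \land B) \lor (B \lor A): neither disjunct is forced at u0.
u1: forces it.
u2: forces it.
Worlds forcing the formula: {u1, u2}.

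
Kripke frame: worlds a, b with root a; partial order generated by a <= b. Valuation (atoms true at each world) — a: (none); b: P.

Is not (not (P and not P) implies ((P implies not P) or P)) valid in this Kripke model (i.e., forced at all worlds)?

No

Not every world: a does not force not (not (P and not P) implies ((P implies not P) or P)).
a does not force not (not (P and not P) implies ((P implies not P) or P)) since b is accessible from a and b forces not (P and not P) implies ((P implies not P) or P).
b forces not (P and not P) implies ((P implies not P) or P): every world accessible from b that forces not (P and not P) (namely b) also forces (P implies not P) or P.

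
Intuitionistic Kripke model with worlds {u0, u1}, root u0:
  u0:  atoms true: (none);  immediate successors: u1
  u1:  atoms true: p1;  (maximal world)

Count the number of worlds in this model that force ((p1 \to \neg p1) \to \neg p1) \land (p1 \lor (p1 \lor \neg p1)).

1

u0: does not force it — u0 \nVdash ((p1 \to \neg p1) \to \neg p1) \land (p1 \lor (p1 \lor \neg p1)) since u0 fails p1 \lor (p1 \lor \neg p1).
u1: forces it.
Worlds forcing the formula: {u1}.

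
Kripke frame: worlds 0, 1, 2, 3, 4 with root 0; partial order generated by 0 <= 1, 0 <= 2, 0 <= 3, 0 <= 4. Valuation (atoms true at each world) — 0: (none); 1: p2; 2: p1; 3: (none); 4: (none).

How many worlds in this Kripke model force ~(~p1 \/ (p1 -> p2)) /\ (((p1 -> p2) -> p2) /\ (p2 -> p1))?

0: does not force it — 0 ||-/- ~(~p1 \/ (p1 -> p2)) /\ (((p1 -> p2) -> p2) /\ (p2 -> p1)) since 0 fails ~(~p1 \/ (p1 -> p2)).
1: does not force it — 1 ||-/- ~(~p1 \/ (p1 -> p2)) /\ (((p1 -> p2) -> p2) /\ (p2 -> p1)) since 1 fails ~(~p1 \/ (p1 -> p2)).
2: forces it.
3: does not force it.
4: does not force it.
Worlds forcing the formula: {2}.

1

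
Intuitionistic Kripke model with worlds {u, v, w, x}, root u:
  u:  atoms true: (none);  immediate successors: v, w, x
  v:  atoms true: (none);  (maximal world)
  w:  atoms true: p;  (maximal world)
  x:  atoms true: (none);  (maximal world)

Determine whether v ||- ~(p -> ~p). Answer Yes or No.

v ||-/- ~(p -> ~p) since v is accessible from v and v ||- p -> ~p.
v ||- p -> ~p vacuously: no world accessible from v forces the antecedent p.

No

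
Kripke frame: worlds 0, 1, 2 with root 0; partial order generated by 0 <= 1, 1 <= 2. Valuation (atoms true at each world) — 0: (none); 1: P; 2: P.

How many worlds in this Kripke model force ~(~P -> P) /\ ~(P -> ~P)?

0

0: does not force it — 0 ||-/- ~(~P -> P) /\ ~(P -> ~P) since 0 fails ~(~P -> P).
1: does not force it — 1 ||-/- ~(~P -> P) /\ ~(P -> ~P) since 1 fails ~(~P -> P).
2: does not force it — 2 ||-/- ~(~P -> P) /\ ~(P -> ~P) since 2 fails ~(~P -> P).
Worlds forcing the formula: { }.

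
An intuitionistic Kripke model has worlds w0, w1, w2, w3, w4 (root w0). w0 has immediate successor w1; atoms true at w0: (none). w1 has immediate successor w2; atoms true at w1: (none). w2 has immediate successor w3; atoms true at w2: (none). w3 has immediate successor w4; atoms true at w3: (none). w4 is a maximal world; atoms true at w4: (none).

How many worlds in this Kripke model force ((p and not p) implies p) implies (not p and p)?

w0: does not force it — w0 does not force ((p and not p) implies p) implies (not p and p): already at w0 itself, w0 forces (p and not p) implies p but w0 does not force not p and p.
w1: does not force it — w1 does not force ((p and not p) implies p) implies (not p and p): already at w1 itself, w1 forces (p and not p) implies p but w1 does not force not p and p.
w2: does not force it.
w3: does not force it.
w4: does not force it.
Worlds forcing the formula: { }.

0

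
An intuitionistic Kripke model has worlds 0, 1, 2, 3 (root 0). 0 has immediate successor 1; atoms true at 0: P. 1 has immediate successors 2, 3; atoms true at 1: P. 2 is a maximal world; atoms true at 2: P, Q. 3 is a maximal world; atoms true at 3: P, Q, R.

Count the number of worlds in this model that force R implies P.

4

0: forces it.
1: forces it.
2: forces it.
3: forces it.
Worlds forcing the formula: {0, 1, 2, 3}.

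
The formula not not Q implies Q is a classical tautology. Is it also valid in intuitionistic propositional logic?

No

This is double-negation elimination, which is not intuitionistically valid.
A Kripke countermodel: worlds 0, 1; order generated by 0 <= 1; atoms true at each world — 0:{}; 1:{Q}.
0 does not force not not Q implies Q: already at 0 itself, 0 forces not not Q but 0 does not force Q.
0 lacks atom Q, so 0 does not force Q.
So the root 0 does not force the formula.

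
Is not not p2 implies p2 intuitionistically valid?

No

This is double-negation elimination, which is not intuitionistically valid.
A Kripke countermodel: worlds w0, w1; order generated by w0 <= w1; atoms true at each world — w0:{}; w1:{p2}.
w0 does not force not not p2 implies p2: already at w0 itself, w0 forces not not p2 but w0 does not force p2.
w0 lacks atom p2, so w0 does not force p2.
So the root w0 does not force the formula.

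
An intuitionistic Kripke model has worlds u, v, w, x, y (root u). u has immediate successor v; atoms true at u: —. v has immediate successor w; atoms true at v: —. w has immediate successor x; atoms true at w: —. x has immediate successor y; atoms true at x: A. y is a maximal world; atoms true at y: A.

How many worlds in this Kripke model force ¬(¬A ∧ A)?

5

u: forces it.
v: forces it.
w: forces it.
x: forces it.
y: forces it.
Worlds forcing the formula: {u, v, w, x, y}.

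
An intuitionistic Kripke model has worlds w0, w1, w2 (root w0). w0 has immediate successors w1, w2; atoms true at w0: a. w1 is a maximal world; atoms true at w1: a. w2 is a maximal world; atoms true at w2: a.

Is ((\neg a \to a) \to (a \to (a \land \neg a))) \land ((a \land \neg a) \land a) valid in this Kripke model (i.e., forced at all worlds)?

No

Not every world: w0 \nVdash ((\neg a \to a) \to (a \to (a \land \neg a))) \land ((a \land \neg a) \land a).
w0 \nVdash ((\neg a \to a) \to (a \to (a \land \neg a))) \land ((a \land \neg a) \land a) since w0 fails (\neg a \to a) \to (a \to (a \land \neg a)).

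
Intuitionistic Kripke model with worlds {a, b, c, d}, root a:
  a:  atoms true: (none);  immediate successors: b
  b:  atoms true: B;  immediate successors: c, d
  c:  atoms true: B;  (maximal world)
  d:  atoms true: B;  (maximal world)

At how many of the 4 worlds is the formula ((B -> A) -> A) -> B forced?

a: does not force it — a ||-/- ((B -> A) -> A) -> B: already at a itself, a ||- (B -> A) -> A but a ||-/- B.
b: forces it.
c: forces it.
d: forces it.
Worlds forcing the formula: {b, c, d}.

3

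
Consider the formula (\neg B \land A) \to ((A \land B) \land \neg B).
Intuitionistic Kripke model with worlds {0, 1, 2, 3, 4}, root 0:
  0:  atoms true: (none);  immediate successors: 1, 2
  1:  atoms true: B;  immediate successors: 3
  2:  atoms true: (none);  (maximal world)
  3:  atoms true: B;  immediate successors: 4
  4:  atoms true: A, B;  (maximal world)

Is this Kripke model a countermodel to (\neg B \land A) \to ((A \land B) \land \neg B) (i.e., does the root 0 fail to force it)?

No

0 \Vdash (\neg B \land A) \to ((A \land B) \land \neg B) vacuously: no world accessible from 0 forces the antecedent \neg B \land A.
So the root 0 forces (\neg B \land A) \to ((A \land B) \land \neg B); the model is not a countermodel.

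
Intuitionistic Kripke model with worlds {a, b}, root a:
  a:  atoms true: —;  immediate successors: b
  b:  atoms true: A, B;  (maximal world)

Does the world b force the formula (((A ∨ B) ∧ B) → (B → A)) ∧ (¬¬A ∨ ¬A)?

b ⊩ (((A ∨ B) ∧ B) → (B → A)) ∧ (¬¬A ∨ ¬A) since b forces both conjuncts.

Yes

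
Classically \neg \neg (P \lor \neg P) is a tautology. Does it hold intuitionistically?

This is the double negation of excluded middle, which is intuitionistically derivable.
Assuming \neg (P \lor \neg P): from P we'd get P \lor \neg P, so \neg P; but then P \lor \neg P again — contradiction. Hence \neg \neg (P \lor \neg P).

Yes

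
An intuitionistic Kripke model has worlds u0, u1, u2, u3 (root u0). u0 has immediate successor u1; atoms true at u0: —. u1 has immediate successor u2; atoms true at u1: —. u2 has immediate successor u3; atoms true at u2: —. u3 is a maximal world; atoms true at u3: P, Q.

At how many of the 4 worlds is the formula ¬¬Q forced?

4

u0: forces it.
u1: forces it.
u2: forces it.
u3: forces it.
Worlds forcing the formula: {u0, u1, u2, u3}.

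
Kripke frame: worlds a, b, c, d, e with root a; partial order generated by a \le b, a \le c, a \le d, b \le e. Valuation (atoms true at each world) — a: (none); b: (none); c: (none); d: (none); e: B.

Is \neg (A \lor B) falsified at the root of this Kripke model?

a \nVdash \neg (A \lor B) since e is accessible from a and e \Vdash A \lor B.
e \Vdash A \lor B via the disjunct B.
So the root a does not force \neg (A \lor B); the model is a countermodel.

Yes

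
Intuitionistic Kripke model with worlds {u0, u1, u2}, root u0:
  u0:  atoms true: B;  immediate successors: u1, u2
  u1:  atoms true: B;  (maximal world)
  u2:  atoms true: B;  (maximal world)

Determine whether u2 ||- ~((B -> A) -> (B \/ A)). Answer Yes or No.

No

u2 ||-/- ~((B -> A) -> (B \/ A)) since u2 is accessible from u2 and u2 ||- (B -> A) -> (B \/ A).
u2 ||- (B -> A) -> (B \/ A) vacuously: no world accessible from u2 forces the antecedent B -> A.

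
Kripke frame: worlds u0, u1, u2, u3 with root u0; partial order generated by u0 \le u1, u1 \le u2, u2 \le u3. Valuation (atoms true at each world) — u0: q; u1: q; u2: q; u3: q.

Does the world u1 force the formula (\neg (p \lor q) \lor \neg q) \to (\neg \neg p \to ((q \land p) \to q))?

u1 \Vdash (\neg (p \lor q) \lor \neg q) \to (\neg \neg p \to ((q \land p) \to q)) vacuously: no world accessible from u1 forces the antecedent \neg (p \lor q) \lor \neg q.

Yes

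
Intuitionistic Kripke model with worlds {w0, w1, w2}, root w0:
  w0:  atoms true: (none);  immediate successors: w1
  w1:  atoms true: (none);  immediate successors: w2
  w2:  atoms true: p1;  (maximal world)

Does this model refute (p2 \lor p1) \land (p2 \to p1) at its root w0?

w0 \nVdash (p2 \lor p1) \land (p2 \to p1) since w0 fails p2 \lor p1.
So the root w0 does not force (p2 \lor p1) \land (p2 \to p1); the model is a countermodel.

Yes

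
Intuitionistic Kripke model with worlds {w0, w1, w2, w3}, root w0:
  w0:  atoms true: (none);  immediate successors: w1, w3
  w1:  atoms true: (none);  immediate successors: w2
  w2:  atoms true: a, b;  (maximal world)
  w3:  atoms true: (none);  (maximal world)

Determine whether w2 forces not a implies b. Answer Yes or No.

Yes

w2 forces not a implies b vacuously: no world accessible from w2 forces the antecedent not a.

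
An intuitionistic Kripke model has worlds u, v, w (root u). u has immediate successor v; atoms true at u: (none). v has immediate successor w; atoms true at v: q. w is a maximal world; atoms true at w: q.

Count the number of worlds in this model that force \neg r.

u: forces it.
v: forces it.
w: forces it.
Worlds forcing the formula: {u, v, w}.

3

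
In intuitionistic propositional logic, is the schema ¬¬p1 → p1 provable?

This is double-negation elimination, which is not intuitionistically valid.
A Kripke countermodel: worlds w0, w1; order generated by w0 ≤ w1; atoms true at each world — w0:{}; w1:{p1}.
w0 ⊮ ¬¬p1 → p1: already at w0 itself, w0 ⊩ ¬¬p1 but w0 ⊮ p1.
w0 lacks atom p1, so w0 ⊮ p1.
So the root w0 does not force the formula.

No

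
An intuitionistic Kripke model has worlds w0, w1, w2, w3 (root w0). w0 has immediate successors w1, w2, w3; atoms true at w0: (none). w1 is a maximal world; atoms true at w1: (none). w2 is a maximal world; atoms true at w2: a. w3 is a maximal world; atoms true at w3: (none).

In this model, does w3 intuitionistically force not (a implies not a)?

No

w3 does not force not (a implies not a) since w3 is accessible from w3 and w3 forces a implies not a.
w3 forces a implies not a vacuously: no world accessible from w3 forces the antecedent a.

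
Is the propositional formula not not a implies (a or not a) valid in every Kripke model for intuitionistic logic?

No

This is a variant of double-negation elimination (deriving excluded middle from double negation), which is not intuitionistically valid.
A Kripke countermodel: worlds 0, 1; order generated by 0 <= 1; atoms true at each world — 0:{}; 1:{a}.
0 does not force not not a implies (a or not a): already at 0 itself, 0 forces not not a but 0 does not force a or not a.
0 does not force a or not a: neither disjunct is forced at 0.
0 lacks atom a, so 0 does not force a.
So the root 0 does not force the formula.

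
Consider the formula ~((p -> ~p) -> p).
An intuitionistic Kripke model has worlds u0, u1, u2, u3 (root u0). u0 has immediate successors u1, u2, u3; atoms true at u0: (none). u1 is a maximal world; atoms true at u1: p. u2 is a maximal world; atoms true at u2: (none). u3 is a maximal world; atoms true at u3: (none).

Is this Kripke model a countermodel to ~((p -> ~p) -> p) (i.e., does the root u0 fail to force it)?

Yes

u0 ||-/- ~((p -> ~p) -> p) since u1 is accessible from u0 and u1 ||- (p -> ~p) -> p.
u1 ||- (p -> ~p) -> p vacuously: no world accessible from u1 forces the antecedent p -> ~p.
So the root u0 does not force ~((p -> ~p) -> p); the model is a countermodel.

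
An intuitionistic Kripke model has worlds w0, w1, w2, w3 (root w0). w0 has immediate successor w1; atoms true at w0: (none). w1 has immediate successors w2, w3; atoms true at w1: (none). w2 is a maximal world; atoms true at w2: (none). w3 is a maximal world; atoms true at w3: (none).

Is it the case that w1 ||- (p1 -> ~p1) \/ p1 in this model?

Yes

w1 ||- (p1 -> ~p1) \/ p1 via the disjunct p1 -> ~p1.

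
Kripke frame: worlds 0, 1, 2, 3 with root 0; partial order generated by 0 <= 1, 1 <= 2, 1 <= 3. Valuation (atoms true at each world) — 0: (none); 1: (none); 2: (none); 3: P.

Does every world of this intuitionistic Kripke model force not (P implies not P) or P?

No

Not every world: 0 does not force not (P implies not P) or P.
0 does not force not (P implies not P) or P: neither disjunct is forced at 0.
0 does not force not (P implies not P) since 2 is accessible from 0 and 2 forces P implies not P.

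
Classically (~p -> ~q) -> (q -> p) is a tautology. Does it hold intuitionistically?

No

This is the converse of contraposition, which is not intuitionistically valid.
A Kripke countermodel: worlds 0, 1; order generated by 0 <= 1; atoms true at each world — 0:{q}; 1:{p,q}.
0 ||-/- (~p -> ~q) -> (q -> p): already at 0 itself, 0 ||- ~p -> ~q but 0 ||-/- q -> p.
0 ||-/- q -> p: already at 0 itself, 0 ||- q but 0 ||-/- p.
0 lacks atom p, so 0 ||-/- p.
So the root 0 does not force the formula.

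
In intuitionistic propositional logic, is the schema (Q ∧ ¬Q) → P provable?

This is an instance of ex falso quodlibet, which is intuitionistically derivable.
No world can force both Q and ¬Q, so the antecedent Q ∧ ¬Q is never forced and the implication holds vacuously at every world.

Yes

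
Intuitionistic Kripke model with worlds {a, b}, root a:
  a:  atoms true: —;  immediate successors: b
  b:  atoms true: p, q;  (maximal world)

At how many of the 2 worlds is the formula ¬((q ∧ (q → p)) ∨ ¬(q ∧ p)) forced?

0

a: does not force it — a ⊮ ¬((q ∧ (q → p)) ∨ ¬(q ∧ p)) since b is accessible from a and b ⊩ (q ∧ (q → p)) ∨ ¬(q ∧ p).
b: does not force it — b ⊮ ¬((q ∧ (q → p)) ∨ ¬(q ∧ p)) since b is accessible from b and b ⊩ (q ∧ (q → p)) ∨ ¬(q ∧ p).
Worlds forcing the formula: { }.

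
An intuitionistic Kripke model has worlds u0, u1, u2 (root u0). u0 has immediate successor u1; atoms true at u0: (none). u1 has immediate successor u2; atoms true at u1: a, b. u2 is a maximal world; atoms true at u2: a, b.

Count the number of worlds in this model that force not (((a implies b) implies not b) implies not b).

0

u0: does not force it — u0 does not force not (((a implies b) implies not b) implies not b) since u0 is accessible from u0 and u0 forces ((a implies b) implies not b) implies not b.
u1: does not force it — u1 does not force not (((a implies b) implies not b) implies not b) since u1 is accessible from u1 and u1 forces ((a implies b) implies not b) implies not b.
u2: does not force it — u2 does not force not (((a implies b) implies not b) implies not b) since u2 is accessible from u2 and u2 forces ((a implies b) implies not b) implies not b.
Worlds forcing the formula: { }.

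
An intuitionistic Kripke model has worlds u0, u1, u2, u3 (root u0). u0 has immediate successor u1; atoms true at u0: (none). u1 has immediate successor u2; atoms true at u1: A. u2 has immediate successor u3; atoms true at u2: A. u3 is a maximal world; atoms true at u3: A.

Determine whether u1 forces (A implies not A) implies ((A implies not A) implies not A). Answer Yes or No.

Yes

u1 forces (A implies not A) implies ((A implies not A) implies not A) vacuously: no world accessible from u1 forces the antecedent A implies not A.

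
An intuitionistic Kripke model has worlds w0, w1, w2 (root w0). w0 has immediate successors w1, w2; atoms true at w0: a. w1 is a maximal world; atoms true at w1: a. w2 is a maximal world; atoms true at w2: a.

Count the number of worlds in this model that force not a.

0

w0: does not force it — w0 does not force not a since w0 is accessible from w0 and w0 forces a.
w1: does not force it — w1 does not force not a since w1 is accessible from w1 and w1 forces a.
w2: does not force it.
Worlds forcing the formula: { }.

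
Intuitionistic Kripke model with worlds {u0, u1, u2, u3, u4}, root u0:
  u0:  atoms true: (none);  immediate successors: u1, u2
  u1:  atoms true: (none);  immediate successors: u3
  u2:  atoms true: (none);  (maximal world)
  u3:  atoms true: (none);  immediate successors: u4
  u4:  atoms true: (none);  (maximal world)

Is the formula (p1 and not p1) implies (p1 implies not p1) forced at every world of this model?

Yes

u0 forces (p1 and not p1) implies (p1 implies not p1) vacuously: no world accessible from u0 forces the antecedent p1 and not p1.
Since the root u0 forces (p1 and not p1) implies (p1 implies not p1) and forcing is persistent (monotone upward), every world forces it.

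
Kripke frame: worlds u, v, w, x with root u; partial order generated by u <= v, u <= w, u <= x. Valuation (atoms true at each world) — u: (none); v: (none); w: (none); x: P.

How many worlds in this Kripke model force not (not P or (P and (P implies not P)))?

1

u: does not force it — u does not force not (not P or (P and (P implies not P))) since v is accessible from u and v forces not P or (P and (P implies not P)).
v: does not force it — v does not force not (not P or (P and (P implies not P))) since v is accessible from v and v forces not P or (P and (P implies not P)).
w: does not force it — w does not force not (not P or (P and (P implies not P))) since w is accessible from w and w forces not P or (P and (P implies not P)).
x: forces it.
Worlds forcing the formula: {x}.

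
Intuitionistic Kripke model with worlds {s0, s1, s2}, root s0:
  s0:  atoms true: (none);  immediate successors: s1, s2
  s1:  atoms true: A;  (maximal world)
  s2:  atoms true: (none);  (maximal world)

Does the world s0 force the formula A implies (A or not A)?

Yes

s0 forces A implies (A or not A): every world accessible from s0 that forces A (namely s1) also forces A or not A.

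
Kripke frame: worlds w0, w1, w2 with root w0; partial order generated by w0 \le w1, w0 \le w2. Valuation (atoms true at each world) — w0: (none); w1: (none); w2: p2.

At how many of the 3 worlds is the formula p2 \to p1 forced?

1

w0: does not force it — w0 \nVdash p2 \to p1: at the accessible world w2, w2 \Vdash p2 but w2 \nVdash p1.
w1: forces it.
w2: does not force it — w2 \nVdash p2 \to p1: already at w2 itself, w2 \Vdash p2 but w2 \nVdash p1.
Worlds forcing the formula: {w1}.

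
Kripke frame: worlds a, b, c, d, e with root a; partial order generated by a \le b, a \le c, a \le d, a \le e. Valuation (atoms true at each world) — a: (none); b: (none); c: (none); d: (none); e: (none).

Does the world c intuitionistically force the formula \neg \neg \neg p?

Yes

c \Vdash \neg \neg \neg p: no world accessible from c forces \neg \neg p.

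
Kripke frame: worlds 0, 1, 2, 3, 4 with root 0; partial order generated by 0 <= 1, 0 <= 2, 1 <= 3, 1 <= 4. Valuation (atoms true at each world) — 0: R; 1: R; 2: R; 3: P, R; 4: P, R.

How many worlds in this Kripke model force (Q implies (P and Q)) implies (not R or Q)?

0: does not force it — 0 does not force (Q implies (P and Q)) implies (not R or Q): already at 0 itself, 0 forces Q implies (P and Q) but 0 does not force not R or Q.
1: does not force it.
2: does not force it.
3: does not force it.
4: does not force it.
Worlds forcing the formula: { }.

0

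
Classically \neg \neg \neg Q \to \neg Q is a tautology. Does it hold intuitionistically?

Yes

This is triple-negation reduction, which is intuitionistically derivable.
Assume \neg \neg \neg Q and suppose Q. Then \neg \neg Q (double-negation introduction), contradicting \neg \neg \neg Q. So \neg Q.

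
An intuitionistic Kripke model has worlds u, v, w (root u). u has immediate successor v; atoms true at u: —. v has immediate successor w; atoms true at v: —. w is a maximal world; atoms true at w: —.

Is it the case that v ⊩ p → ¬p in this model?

v ⊩ p → ¬p vacuously: no world accessible from v forces the antecedent p.

Yes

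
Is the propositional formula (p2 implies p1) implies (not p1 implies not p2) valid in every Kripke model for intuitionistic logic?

This is the forward direction of contraposition, which is intuitionistically derivable.
Assume p2 implies p1 and not p1. If p2 held then p1 would follow, contradicting not p1; so not p2.

Yes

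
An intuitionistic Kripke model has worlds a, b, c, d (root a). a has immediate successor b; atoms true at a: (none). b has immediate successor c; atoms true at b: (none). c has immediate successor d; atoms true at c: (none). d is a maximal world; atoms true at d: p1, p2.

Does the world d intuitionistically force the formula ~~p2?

Yes

d ||- ~~p2: no world accessible from d forces ~p2.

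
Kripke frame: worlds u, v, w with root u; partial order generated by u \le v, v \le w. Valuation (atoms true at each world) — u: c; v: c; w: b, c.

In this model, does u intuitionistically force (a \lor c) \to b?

No

u \nVdash (a \lor c) \to b: already at u itself, u \Vdash a \lor c but u \nVdash b.
u lacks atom b, so u \nVdash b.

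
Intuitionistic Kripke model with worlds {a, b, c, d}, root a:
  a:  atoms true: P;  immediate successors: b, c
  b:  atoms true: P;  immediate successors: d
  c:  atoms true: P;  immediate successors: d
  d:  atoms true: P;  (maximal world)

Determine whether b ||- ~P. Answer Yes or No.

b ||-/- ~P since b is accessible from b and b ||- P.

No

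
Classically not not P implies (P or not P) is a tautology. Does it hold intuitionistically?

This is a variant of double-negation elimination (deriving excluded middle from double negation), which is not intuitionistically valid.
A Kripke countermodel: worlds s0, s1; order generated by s0 <= s1; atoms true at each world — s0:{}; s1:{P}.
s0 does not force not not P implies (P or not P): already at s0 itself, s0 forces not not P but s0 does not force P or not P.
s0 does not force P or not P: neither disjunct is forced at s0.
s0 lacks atom P, so s0 does not force P.
So the root s0 does not force the formula.

No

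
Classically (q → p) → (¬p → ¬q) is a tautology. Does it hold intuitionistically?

This is the forward direction of contraposition, which is intuitionistically derivable.
Assume q → p and ¬p. If q held then p would follow, contradicting ¬p; so ¬q.

Yes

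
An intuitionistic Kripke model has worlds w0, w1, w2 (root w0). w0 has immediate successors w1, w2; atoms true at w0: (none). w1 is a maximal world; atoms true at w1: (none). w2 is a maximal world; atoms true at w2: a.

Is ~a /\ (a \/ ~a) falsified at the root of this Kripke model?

w0 ||-/- ~a /\ (a \/ ~a) since w0 fails ~a.
So the root w0 does not force ~a /\ (a \/ ~a); the model is a countermodel.

Yes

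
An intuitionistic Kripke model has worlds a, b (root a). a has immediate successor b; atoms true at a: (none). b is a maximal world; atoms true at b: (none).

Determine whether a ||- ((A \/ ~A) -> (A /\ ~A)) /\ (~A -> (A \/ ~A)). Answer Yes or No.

No

a ||-/- ((A \/ ~A) -> (A /\ ~A)) /\ (~A -> (A \/ ~A)) since a fails (A \/ ~A) -> (A /\ ~A).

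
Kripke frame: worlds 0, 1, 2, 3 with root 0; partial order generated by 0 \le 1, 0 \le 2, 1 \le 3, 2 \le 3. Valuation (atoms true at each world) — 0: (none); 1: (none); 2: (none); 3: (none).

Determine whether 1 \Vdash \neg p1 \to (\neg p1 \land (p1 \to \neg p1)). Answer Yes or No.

1 \Vdash \neg p1 \to (\neg p1 \land (p1 \to \neg p1)): every world accessible from 1 that forces \neg p1 (namely 1, 3) also forces \neg p1 \land (p1 \to \neg p1).

Yes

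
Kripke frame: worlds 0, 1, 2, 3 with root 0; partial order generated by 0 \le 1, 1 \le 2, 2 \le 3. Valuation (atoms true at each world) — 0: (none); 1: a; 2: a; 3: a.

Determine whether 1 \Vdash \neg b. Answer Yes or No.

1 \Vdash \neg b: no world accessible from 1 forces b.

Yes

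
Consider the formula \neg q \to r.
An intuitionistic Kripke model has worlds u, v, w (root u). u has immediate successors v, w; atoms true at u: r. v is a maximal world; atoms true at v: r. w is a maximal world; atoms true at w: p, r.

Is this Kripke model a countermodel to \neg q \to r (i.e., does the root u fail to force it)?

u \Vdash \neg q \to r: every world accessible from u that forces \neg q (namely u, v, w) also forces r.
So the root u forces \neg q \to r; the model is not a countermodel.

No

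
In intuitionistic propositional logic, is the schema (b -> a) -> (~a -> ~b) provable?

This is the forward direction of contraposition, which is intuitionistically derivable.
Assume b -> a and ~a. If b held then a would follow, contradicting ~a; so ~b.

Yes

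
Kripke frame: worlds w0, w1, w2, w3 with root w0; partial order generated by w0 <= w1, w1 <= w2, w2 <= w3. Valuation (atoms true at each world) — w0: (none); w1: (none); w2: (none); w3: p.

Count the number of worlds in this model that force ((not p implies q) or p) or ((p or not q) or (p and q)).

w0: forces it.
w1: forces it.
w2: forces it.
w3: forces it.
Worlds forcing the formula: {w0, w1, w2, w3}.

4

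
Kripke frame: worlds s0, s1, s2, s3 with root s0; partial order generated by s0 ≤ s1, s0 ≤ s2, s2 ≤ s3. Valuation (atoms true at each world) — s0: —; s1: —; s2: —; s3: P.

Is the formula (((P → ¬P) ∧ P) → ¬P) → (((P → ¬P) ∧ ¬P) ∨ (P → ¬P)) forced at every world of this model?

Not every world: s0 ⊮ (((P → ¬P) ∧ P) → ¬P) → (((P → ¬P) ∧ ¬P) ∨ (P → ¬P)).
s0 ⊮ (((P → ¬P) ∧ P) → ¬P) → (((P → ¬P) ∧ ¬P) ∨ (P → ¬P)): already at s0 itself, s0 ⊩ ((P → ¬P) ∧ P) → ¬P but s0 ⊮ ((P → ¬P) ∧ ¬P) ∨ (P → ¬P).
s0 ⊮ ((P → ¬P) ∧ ¬P) ∨ (P → ¬P): neither disjunct is forced at s0.
s0 ⊮ (P → ¬P) ∧ ¬P since s0 fails P → ¬P.

No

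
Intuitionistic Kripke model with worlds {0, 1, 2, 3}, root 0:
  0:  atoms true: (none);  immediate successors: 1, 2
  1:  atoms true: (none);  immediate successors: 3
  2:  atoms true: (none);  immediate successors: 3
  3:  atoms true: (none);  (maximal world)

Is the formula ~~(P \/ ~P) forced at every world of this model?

Yes

0 ||- ~~(P \/ ~P): no world accessible from 0 forces ~(P \/ ~P).
Since the root 0 forces ~~(P \/ ~P) and forcing is persistent (monotone upward), every world forces it.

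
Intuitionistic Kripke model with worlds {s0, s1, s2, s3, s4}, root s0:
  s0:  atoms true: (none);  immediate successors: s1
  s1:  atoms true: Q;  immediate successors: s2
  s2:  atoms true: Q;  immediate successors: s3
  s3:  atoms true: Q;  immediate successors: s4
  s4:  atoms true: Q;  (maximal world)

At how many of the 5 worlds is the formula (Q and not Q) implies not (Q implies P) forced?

s0: forces it.
s1: forces it.
s2: forces it.
s3: forces it.
s4: forces it.
Worlds forcing the formula: {s0, s1, s2, s3, s4}.

5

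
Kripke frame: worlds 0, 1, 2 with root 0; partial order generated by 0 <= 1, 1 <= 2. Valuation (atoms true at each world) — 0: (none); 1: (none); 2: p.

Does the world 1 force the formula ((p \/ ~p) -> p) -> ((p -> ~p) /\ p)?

1 ||-/- ((p \/ ~p) -> p) -> ((p -> ~p) /\ p): already at 1 itself, 1 ||- (p \/ ~p) -> p but 1 ||-/- (p -> ~p) /\ p.
1 ||-/- (p -> ~p) /\ p since 1 fails p -> ~p.

No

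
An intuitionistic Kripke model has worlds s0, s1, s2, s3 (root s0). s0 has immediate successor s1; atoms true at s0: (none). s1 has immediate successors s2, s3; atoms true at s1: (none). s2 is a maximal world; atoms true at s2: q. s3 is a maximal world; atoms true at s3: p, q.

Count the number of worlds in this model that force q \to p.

s0: does not force it — s0 \nVdash q \to p: at the accessible world s2, s2 \Vdash q but s2 \nVdash p.
s1: does not force it — s1 \nVdash q \to p: at the accessible world s2, s2 \Vdash q but s2 \nVdash p.
s2: does not force it.
s3: forces it.
Worlds forcing the formula: {s3}.

1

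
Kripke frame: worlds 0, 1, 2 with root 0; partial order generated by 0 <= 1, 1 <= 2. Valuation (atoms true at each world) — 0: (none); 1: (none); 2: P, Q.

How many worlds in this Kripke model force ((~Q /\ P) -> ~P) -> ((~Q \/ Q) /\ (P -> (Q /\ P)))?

0: does not force it — 0 ||-/- ((~Q /\ P) -> ~P) -> ((~Q \/ Q) /\ (P -> (Q /\ P))): already at 0 itself, 0 ||- (~Q /\ P) -> ~P but 0 ||-/- (~Q \/ Q) /\ (P -> (Q /\ P)).
1: does not force it — 1 ||-/- ((~Q /\ P) -> ~P) -> ((~Q \/ Q) /\ (P -> (Q /\ P))): already at 1 itself, 1 ||- (~Q /\ P) -> ~P but 1 ||-/- (~Q \/ Q) /\ (P -> (Q /\ P)).
2: forces it.
Worlds forcing the formula: {2}.

1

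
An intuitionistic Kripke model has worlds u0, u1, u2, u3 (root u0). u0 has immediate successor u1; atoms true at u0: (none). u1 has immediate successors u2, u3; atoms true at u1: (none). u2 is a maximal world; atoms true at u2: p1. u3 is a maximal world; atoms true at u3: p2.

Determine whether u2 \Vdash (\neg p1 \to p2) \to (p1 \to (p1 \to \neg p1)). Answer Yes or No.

u2 \nVdash (\neg p1 \to p2) \to (p1 \to (p1 \to \neg p1)): already at u2 itself, u2 \Vdash \neg p1 \to p2 but u2 \nVdash p1 \to (p1 \to \neg p1).
u2 \nVdash p1 \to (p1 \to \neg p1): already at u2 itself, u2 \Vdash p1 but u2 \nVdash p1 \to \neg p1.
u2 \nVdash p1 \to \neg p1: already at u2 itself, u2 \Vdash p1 but u2 \nVdash \neg p1.
u2 \nVdash \neg p1 since u2 is accessible from u2 and u2 \Vdash p1.

No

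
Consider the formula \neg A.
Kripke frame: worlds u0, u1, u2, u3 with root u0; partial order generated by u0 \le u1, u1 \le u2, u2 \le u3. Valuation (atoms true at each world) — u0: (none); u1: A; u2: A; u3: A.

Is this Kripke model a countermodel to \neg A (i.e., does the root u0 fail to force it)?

u0 \nVdash \neg A since u1 is accessible from u0 and u1 \Vdash A.
So the root u0 does not force \neg A; the model is a countermodel.

Yes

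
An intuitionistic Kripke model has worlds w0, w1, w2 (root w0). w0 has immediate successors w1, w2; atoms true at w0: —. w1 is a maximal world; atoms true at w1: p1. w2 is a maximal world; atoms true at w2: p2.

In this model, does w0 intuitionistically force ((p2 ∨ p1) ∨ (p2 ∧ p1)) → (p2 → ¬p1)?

Yes

w0 ⊩ ((p2 ∨ p1) ∨ (p2 ∧ p1)) → (p2 → ¬p1): every world accessible from w0 that forces (p2 ∨ p1) ∨ (p2 ∧ p1) (namely w1, w2) also forces p2 → ¬p1.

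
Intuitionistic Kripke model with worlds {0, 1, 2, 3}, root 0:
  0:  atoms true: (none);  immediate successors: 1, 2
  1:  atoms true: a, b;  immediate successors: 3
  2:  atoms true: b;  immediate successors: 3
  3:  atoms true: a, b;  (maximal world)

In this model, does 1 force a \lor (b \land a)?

1 \Vdash a \lor (b \land a) via the disjunct a.

Yes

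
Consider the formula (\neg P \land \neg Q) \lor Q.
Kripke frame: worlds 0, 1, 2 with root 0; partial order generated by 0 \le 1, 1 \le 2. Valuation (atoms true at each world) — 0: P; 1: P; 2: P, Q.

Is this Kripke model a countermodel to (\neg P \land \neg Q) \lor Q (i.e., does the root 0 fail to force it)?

Yes

0 \nVdash (\neg P \land \neg Q) \lor Q: neither disjunct is forced at 0.
0 \nVdash \neg P \land \neg Q since 0 fails \neg P.
So the root 0 does not force (\neg P \land \neg Q) \lor Q; the model is a countermodel.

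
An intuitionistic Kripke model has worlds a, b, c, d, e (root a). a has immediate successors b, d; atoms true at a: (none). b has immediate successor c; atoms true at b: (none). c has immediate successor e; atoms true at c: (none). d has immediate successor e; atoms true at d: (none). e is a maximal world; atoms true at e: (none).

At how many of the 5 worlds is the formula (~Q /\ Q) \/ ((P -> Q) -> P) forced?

a: does not force it — a ||-/- (~Q /\ Q) \/ ((P -> Q) -> P): neither disjunct is forced at a.
b: does not force it.
c: does not force it.
d: does not force it.
e: does not force it.
Worlds forcing the formula: { }.

0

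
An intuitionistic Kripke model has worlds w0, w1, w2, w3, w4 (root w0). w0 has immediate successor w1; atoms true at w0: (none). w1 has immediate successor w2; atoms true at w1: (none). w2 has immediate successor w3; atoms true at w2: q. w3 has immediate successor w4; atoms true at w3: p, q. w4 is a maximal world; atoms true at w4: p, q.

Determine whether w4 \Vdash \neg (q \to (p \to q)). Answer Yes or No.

No

w4 \nVdash \neg (q \to (p \to q)) since w4 is accessible from w4 and w4 \Vdash q \to (p \to q).
w4 \Vdash q \to (p \to q): every world accessible from w4 that forces q (namely w4) also forces p \to q.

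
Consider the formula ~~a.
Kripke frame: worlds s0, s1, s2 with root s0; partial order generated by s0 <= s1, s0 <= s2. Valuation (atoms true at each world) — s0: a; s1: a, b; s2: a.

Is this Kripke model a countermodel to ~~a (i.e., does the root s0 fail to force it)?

No

s0 ||- ~~a: no world accessible from s0 forces ~a.
So the root s0 forces ~~a; the model is not a countermodel.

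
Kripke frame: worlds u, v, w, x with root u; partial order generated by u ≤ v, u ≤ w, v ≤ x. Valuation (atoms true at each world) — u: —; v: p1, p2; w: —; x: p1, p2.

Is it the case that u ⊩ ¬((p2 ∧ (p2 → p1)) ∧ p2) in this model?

u ⊮ ¬((p2 ∧ (p2 → p1)) ∧ p2) since v is accessible from u and v ⊩ (p2 ∧ (p2 → p1)) ∧ p2.
v ⊩ (p2 ∧ (p2 → p1)) ∧ p2 since v forces both conjuncts.

No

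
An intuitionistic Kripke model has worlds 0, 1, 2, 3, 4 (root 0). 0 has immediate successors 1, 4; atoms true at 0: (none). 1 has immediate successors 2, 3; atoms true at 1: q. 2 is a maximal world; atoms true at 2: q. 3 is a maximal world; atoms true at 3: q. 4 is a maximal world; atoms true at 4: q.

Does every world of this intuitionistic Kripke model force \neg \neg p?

No

Not every world: 0 \nVdash \neg \neg p.
0 \nVdash \neg \neg p since 0 is accessible from 0 and 0 \Vdash \neg p.
0 \Vdash \neg p: no world accessible from 0 forces p.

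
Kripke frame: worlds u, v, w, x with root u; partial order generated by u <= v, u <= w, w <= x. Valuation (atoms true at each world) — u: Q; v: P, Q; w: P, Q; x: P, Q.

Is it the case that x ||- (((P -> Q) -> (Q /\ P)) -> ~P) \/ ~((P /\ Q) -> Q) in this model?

x ||-/- (((P -> Q) -> (Q /\ P)) -> ~P) \/ ~((P /\ Q) -> Q): neither disjunct is forced at x.
x ||-/- ((P -> Q) -> (Q /\ P)) -> ~P: already at x itself, x ||- (P -> Q) -> (Q /\ P) but x ||-/- ~P.
x ||-/- ~P since x is accessible from x and x ||- P.

No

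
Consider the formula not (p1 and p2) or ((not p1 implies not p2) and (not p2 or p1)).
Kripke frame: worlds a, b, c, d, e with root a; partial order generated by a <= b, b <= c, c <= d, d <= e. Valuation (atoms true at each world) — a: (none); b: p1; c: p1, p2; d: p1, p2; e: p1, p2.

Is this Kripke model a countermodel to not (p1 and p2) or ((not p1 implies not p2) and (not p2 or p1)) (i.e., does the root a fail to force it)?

a does not force not (p1 and p2) or ((not p1 implies not p2) and (not p2 or p1)): neither disjunct is forced at a.
a does not force not (p1 and p2) since c is accessible from a and c forces p1 and p2.
c forces p1 and p2 since c forces both conjuncts.
So the root a does not force not (p1 and p2) or ((not p1 implies not p2) and (not p2 or p1)); the model is a countermodel.

Yes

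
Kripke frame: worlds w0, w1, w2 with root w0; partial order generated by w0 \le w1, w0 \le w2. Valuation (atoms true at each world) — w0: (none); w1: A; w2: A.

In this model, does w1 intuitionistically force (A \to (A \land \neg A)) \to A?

Yes

w1 \Vdash (A \to (A \land \neg A)) \to A vacuously: no world accessible from w1 forces the antecedent A \to (A \land \neg A).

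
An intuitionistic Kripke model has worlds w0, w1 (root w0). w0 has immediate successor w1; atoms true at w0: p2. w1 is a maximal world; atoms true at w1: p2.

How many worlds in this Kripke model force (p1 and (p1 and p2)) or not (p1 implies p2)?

w0: does not force it — w0 does not force (p1 and (p1 and p2)) or not (p1 implies p2): neither disjunct is forced at w0.
w1: does not force it — w1 does not force (p1 and (p1 and p2)) or not (p1 implies p2): neither disjunct is forced at w1.
Worlds forcing the formula: { }.

0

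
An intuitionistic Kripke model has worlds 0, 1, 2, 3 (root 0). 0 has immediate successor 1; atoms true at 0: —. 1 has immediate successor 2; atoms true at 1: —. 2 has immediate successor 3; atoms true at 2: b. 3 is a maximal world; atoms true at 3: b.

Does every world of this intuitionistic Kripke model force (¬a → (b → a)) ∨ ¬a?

0 ⊩ (¬a → (b → a)) ∨ ¬a via the disjunct ¬a.
Since the root 0 forces (¬a → (b → a)) ∨ ¬a and forcing is persistent (monotone upward), every world forces it.

Yes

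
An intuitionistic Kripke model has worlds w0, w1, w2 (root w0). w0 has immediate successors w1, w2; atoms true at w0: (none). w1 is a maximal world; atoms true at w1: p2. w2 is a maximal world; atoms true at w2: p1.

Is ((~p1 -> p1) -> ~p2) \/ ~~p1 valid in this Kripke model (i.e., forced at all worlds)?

w0 ||- ((~p1 -> p1) -> ~p2) \/ ~~p1 via the disjunct (~p1 -> p1) -> ~p2.
Since the root w0 forces ((~p1 -> p1) -> ~p2) \/ ~~p1 and forcing is persistent (monotone upward), every world forces it.

Yes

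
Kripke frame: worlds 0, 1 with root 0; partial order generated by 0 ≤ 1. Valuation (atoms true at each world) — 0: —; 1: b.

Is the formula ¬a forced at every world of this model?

Yes

0 ⊩ ¬a: no world accessible from 0 forces a.
Since the root 0 forces ¬a and forcing is persistent (monotone upward), every world forces it.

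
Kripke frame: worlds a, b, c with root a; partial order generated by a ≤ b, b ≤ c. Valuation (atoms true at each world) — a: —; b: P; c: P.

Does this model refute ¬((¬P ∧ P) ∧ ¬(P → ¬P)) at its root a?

a ⊩ ¬((¬P ∧ P) ∧ ¬(P → ¬P)): no world accessible from a forces (¬P ∧ P) ∧ ¬(P → ¬P).
So the root a forces ¬((¬P ∧ P) ∧ ¬(P → ¬P)); the model is not a countermodel.

No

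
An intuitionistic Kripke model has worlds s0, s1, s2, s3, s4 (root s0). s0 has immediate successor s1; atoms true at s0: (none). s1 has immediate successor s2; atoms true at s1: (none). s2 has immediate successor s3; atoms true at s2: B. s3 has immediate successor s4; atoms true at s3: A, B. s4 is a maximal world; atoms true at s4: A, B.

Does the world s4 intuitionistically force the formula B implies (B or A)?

Yes

s4 forces B implies (B or A): every world accessible from s4 that forces B (namely s4) also forces B or A.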